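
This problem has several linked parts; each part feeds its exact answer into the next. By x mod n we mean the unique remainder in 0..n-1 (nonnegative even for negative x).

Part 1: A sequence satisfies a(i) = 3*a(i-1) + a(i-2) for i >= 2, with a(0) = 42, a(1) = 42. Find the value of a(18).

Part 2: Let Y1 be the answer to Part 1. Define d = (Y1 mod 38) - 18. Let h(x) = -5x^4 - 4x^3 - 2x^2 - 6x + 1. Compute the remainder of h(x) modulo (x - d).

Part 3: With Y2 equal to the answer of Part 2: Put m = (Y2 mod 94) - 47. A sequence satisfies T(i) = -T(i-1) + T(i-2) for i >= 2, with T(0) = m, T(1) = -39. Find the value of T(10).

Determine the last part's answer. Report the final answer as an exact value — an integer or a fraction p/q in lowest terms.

785

Part 1: a(2) = 3*(42) + 1*(42) = 168; iterating: a(2)=168, a(3)=546, a(4)=1806, a(5)=5964, a(6)=19698, a(7)=65058, a(8)=214872, a(9)=709674, a(10)=2343894, a(11)=7741356, a(12)=25567962, a(13)=84445242, a(14)=278903688, a(15)=921156306, a(16)=3042372606, a(17)=10048274124, a(18)=33187194978; answer 33187194978
Part 2: Y1 = 33187194978; d = -8; remainder = value at the root: -5*(-8)^4 - 4*(-8)^3 - 2*(-8)^2 - 6*(-8)^1 + 1 = (-20480) + (2048) + (-128) + (48) + (1) = -18511; answer -18511
Part 3: Y2 = -18511; m = -40; T(2) = -1*(-39) + 1*(-40) = -1; iterating: T(2)=-1, T(3)=-38, T(4)=37, T(5)=-75, T(6)=112, T(7)=-187, T(8)=299, T(9)=-486, T(10)=785; answer 785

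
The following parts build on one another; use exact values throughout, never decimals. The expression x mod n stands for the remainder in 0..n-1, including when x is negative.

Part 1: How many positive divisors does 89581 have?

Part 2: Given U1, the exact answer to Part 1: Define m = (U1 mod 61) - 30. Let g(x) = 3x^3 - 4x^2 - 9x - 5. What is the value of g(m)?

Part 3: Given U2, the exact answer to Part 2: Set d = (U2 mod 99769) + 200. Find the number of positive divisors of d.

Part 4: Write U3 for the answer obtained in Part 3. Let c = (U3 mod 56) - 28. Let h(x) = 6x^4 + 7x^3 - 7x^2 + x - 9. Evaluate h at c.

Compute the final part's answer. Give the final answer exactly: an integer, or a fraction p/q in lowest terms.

Part 1: 89581 = 29 * 3089; number of divisors = (1+1) * (1+1) = 4; answer 4
Part 2: U1 = 4; m = -26; 3*(-26)^3 - 4*(-26)^2 - 9*(-26)^1 - 5 = (-52728) + (-2704) + (234) + (-5) = -55203; answer -55203
Part 3: U2 = -55203; d = 44766; 44766 = 2 * 3^3 * 829; number of divisors = (1+1) * (3+1) * (1+1) = 16; answer 16
Part 4: U3 = 16; c = -12; 6*(-12)^4 + 7*(-12)^3 - 7*(-12)^2 + 1*(-12)^1 - 9 = (124416) + (-12096) + (-1008) + (-12) + (-9) = 111291; answer 111291

111291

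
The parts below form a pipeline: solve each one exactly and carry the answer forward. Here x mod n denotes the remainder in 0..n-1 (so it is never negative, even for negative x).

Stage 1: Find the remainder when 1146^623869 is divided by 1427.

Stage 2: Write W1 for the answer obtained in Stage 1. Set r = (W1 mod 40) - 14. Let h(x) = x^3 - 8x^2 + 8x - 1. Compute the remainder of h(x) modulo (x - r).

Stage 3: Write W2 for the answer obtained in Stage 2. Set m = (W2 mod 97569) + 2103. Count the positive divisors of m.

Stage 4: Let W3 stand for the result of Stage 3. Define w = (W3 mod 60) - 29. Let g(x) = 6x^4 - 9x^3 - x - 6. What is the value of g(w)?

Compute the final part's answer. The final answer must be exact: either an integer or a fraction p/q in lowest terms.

Stage 1: squarings mod 1427: 1146^1=1146, 1146^2=476, 1146^4=1110, 1146^8=599, 1146^16=624, 1146^32=1232, 1146^64=923, 1146^128=10, 1146^256=100, 1146^512=11, 1146^1024=121, 1146^2048=371, 1146^4096=649, 1146^8192=236, 1146^16384=43, 1146^32768=422, 1146^65536=1136, 1146^131072=488, 1146^262144=1262, 1146^524288=112; 1146^623869 = 1146^1 * 1146^4 * 1146^8 * 1146^16 * 1146^32 * 1146^64 * 1146^128 * 1146^1024 * 1146^32768 * 1146^65536 * 1146^524288 = 27 (mod 1427); answer 27
Stage 2: W1 = 27; r = 13; remainder = value at the root: 1*(13)^3 - 8*(13)^2 + 8*(13)^1 - 1 = (2197) + (-1352) + (104) + (-1) = 948; answer 948
Stage 3: W2 = 948; m = 3051; 3051 = 3^3 * 113; number of divisors = (3+1) * (1+1) = 8; answer 8
Stage 4: W3 = 8; w = -21; 6*(-21)^4 - 9*(-21)^3 - 1*(-21)^1 - 6 = (1166886) + (83349) + (21) + (-6) = 1250250; answer 1250250

1250250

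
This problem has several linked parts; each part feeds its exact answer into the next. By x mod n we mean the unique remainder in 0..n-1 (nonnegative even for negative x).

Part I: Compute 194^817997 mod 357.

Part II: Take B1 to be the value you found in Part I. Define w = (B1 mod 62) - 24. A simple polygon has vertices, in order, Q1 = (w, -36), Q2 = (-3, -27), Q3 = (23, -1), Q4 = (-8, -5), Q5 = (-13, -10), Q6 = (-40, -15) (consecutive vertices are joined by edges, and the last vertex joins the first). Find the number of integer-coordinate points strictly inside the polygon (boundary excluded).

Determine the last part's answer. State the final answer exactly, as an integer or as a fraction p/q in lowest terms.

702

Part I: squarings mod 357: 194^1=194, 194^2=151, 194^4=310, 194^8=67, 194^16=205, 194^32=256, 194^64=205, 194^128=256, 194^256=205, 194^512=256, 194^1024=205, 194^2048=256, 194^4096=205, 194^8192=256, 194^16384=205, 194^32768=256, 194^65536=205, 194^131072=256, 194^262144=205, 194^524288=256; 194^817997 = 194^1 * 194^4 * 194^8 * 194^64 * 194^256 * 194^512 * 194^2048 * 194^4096 * 194^8192 * 194^16384 * 194^262144 * 194^524288 = 227 (mod 357); answer 227
Part II: B1 = 227; w = 17; cross terms: (17*-27 - -3*-36)=-567, (-3*-1 - 23*-27)=624, (23*-5 - -8*-1)=-123, (-8*-10 - -13*-5)=15, (-13*-15 - -40*-10)=-205, (-40*-36 - 17*-15)=1695; twice the area = |1439| = 1439; area = 1439/2; boundary points = 1 + 26 + 1 + 5 + 1 + 3 = 37; strictly interior points = area - boundary/2 + 1 = 702; answer 702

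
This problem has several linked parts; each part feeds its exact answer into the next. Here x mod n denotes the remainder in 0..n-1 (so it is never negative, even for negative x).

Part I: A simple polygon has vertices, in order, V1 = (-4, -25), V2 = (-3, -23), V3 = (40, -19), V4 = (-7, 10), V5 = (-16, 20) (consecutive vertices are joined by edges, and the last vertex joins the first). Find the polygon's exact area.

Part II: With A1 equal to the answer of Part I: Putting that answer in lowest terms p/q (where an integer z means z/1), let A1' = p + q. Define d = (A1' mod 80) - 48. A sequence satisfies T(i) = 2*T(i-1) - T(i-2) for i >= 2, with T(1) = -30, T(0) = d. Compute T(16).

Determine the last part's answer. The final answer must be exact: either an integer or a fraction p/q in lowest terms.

195

Part I: cross terms: (-4*-23 - -3*-25)=17, (-3*-19 - 40*-23)=977, (40*10 - -7*-19)=267, (-7*20 - -16*10)=20, (-16*-25 - -4*20)=480; twice the area = |1761| = 1761; area = 1761/2; answer 1761/2
Part II: A1 = 1761/2; threaded value p + q = 1763; d = -45; T(2) = 2*(-30) - 1*(-45) = -15; iterating: T(2)=-15, T(3)=0, T(4)=15, T(5)=30, T(6)=45, T(7)=60, T(8)=75, T(9)=90, T(10)=105, T(11)=120, T(12)=135, T(13)=150, T(14)=165, T(15)=180, T(16)=195; answer 195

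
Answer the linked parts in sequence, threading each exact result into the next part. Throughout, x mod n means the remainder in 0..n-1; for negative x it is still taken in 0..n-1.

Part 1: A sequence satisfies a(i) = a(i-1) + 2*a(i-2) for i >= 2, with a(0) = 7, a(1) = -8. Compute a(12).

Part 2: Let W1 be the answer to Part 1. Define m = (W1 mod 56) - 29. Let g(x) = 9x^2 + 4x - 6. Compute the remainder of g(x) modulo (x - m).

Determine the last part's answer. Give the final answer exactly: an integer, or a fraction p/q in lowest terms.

Part 1: a(2) = 1*(-8) + 2*(7) = 6; iterating: a(2)=6, a(3)=-10, a(4)=2, a(5)=-18, a(6)=-14, a(7)=-50, a(8)=-78, a(9)=-178, a(10)=-334, a(11)=-690, a(12)=-1358; answer -1358
Part 2: W1 = -1358; m = 13; remainder = value at the root: 9*(13)^2 + 4*(13)^1 - 6 = (1521) + (52) + (-6) = 1567; answer 1567

1567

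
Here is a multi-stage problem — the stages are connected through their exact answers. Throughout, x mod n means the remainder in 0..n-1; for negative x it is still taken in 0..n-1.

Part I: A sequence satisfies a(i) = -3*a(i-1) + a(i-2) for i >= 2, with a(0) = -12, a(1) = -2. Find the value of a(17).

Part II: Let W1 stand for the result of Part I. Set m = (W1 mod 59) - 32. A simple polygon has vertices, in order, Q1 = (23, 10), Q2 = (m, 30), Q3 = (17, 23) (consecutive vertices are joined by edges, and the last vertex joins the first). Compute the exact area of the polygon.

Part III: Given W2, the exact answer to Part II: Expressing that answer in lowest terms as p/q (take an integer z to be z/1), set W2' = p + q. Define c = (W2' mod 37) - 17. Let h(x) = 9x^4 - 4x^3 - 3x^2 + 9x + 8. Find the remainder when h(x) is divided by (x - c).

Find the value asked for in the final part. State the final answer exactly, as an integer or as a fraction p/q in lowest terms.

2484

Part I: a(2) = -3*(-2) + 1*(-12) = -6; iterating: a(2)=-6, a(3)=16, a(4)=-54, a(5)=178, a(6)=-588, a(7)=1942, a(8)=-6414, a(9)=21184, a(10)=-69966, a(11)=231082, a(12)=-763212, a(13)=2520718, a(14)=-8325366, a(15)=27496816, a(16)=-90815814, a(17)=299944258; answer 299944258
Part II: W1 = 299944258; m = 26; cross terms: (23*30 - 26*10)=430, (26*23 - 17*30)=88, (17*10 - 23*23)=-359; twice the area = |159| = 159; area = 159/2; answer 159/2
Part III: W2 = 159/2; threaded value p + q = 161; c = -4; remainder = value at the root: 9*(-4)^4 - 4*(-4)^3 - 3*(-4)^2 + 9*(-4)^1 + 8 = (2304) + (256) + (-48) + (-36) + (8) = 2484; answer 2484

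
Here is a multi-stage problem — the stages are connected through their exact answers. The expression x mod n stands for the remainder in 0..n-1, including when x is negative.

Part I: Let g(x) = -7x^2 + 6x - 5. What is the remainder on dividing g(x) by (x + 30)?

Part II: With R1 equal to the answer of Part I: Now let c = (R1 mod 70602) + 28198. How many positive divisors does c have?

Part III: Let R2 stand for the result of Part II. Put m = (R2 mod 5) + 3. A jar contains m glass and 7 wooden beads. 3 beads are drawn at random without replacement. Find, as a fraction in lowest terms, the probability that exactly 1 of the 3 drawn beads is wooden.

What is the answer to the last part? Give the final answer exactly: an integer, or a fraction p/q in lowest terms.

105/286

Part I: remainder = value at the root: -7*(-30)^2 + 6*(-30)^1 - 5 = (-6300) + (-180) + (-5) = -6485; answer -6485
Part II: R1 = -6485; c = 92315; 92315 = 5 * 37 * 499; number of divisors = (1+1) * (1+1) * (1+1) = 8; answer 8
Part III: R2 = 8; m = 6; total draws C(13,3) = 286; favorable C(7,1)*C(6,2) = 105; P = 105/286; answer 105/286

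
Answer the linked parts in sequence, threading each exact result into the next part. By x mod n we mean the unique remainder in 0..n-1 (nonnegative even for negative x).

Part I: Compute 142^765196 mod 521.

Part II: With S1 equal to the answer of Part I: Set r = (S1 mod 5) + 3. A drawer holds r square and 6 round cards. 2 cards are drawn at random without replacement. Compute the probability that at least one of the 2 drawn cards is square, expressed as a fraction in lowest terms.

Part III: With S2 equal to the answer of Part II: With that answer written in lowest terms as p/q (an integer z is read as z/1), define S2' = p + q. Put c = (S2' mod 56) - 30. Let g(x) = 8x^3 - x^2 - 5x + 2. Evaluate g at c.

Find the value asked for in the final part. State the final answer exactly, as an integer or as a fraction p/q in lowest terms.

Part I: squarings mod 521: 142^1=142, 142^2=366, 142^4=59, 142^8=355, 142^16=464, 142^32=123, 142^64=20, 142^128=400, 142^256=53, 142^512=204, 142^1024=457, 142^2048=449, 142^4096=495, 142^8192=155, 142^16384=59, 142^32768=355, 142^65536=464, 142^131072=123, 142^262144=20, 142^524288=400; 142^765196 = 142^4 * 142^8 * 142^256 * 142^1024 * 142^2048 * 142^8192 * 142^32768 * 142^65536 * 142^131072 * 142^524288 = 464 (mod 521); answer 464
Part II: S1 = 464; r = 7; total draws C(13,2) = 78; complement C(6,2) = 15; favorable 78 - 15 = 63; P = 21/26; answer 21/26
Part III: S2 = 21/26; threaded value p + q = 47; c = 17; 8*(17)^3 - 1*(17)^2 - 5*(17)^1 + 2 = (39304) + (-289) + (-85) + (2) = 38932; answer 38932

38932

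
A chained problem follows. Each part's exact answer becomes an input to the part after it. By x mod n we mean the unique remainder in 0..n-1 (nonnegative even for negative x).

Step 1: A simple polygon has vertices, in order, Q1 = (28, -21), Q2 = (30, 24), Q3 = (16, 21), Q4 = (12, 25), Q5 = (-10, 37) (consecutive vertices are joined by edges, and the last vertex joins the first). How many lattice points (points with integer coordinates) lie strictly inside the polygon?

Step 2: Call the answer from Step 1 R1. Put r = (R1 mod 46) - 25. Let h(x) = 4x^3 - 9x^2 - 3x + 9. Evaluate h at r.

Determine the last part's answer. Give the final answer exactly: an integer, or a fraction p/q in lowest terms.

Step 1: cross terms: (28*24 - 30*-21)=1302, (30*21 - 16*24)=246, (16*25 - 12*21)=148, (12*37 - -10*25)=694, (-10*-21 - 28*37)=-826; twice the area = |1564| = 1564; area = 782; boundary points = 1 + 1 + 4 + 2 + 2 = 10; strictly interior points = area - boundary/2 + 1 = 778; answer 778
Step 2: R1 = 778; r = 17; 4*(17)^3 - 9*(17)^2 - 3*(17)^1 + 9 = (19652) + (-2601) + (-51) + (9) = 17009; answer 17009

17009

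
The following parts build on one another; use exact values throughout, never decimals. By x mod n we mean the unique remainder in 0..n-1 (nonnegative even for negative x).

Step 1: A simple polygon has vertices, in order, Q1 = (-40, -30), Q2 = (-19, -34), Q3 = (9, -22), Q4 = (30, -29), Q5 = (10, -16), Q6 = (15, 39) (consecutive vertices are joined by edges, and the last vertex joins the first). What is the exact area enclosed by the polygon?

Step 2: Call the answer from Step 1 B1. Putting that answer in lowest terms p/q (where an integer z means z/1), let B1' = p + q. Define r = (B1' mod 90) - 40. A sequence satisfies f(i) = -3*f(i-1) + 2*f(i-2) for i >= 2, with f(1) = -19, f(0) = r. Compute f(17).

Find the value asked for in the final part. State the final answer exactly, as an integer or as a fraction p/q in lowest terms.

-12625723879

Step 1: cross terms: (-40*-34 - -19*-30)=790, (-19*-22 - 9*-34)=724, (9*-29 - 30*-22)=399, (30*-16 - 10*-29)=-190, (10*39 - 15*-16)=630, (15*-30 - -40*39)=1110; twice the area = |3463| = 3463; area = 3463/2; answer 3463/2
Step 2: B1 = 3463/2; threaded value p + q = 3465; r = 5; f(2) = -3*(-19) + 2*(5) = 67; iterating: f(2)=67, f(3)=-239, f(4)=851, f(5)=-3031, f(6)=10795, f(7)=-38447, f(8)=136931, f(9)=-487687, f(10)=1736923, f(11)=-6186143, f(12)=22032275, f(13)=-78469111, f(14)=279471883, f(15)=-995353871, f(16)=3545005379, f(17)=-12625723879; answer -12625723879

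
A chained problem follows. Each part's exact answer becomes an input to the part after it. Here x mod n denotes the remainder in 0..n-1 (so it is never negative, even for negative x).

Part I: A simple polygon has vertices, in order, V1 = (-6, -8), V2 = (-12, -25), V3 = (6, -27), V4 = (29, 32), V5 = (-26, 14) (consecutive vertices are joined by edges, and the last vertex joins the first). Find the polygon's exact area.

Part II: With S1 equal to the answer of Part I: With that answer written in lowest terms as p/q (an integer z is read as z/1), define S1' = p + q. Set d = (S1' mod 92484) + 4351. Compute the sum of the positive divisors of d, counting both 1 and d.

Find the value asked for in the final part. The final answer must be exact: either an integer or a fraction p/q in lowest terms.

Part I: cross terms: (-6*-25 - -12*-8)=54, (-12*-27 - 6*-25)=474, (6*32 - 29*-27)=975, (29*14 - -26*32)=1238, (-26*-8 - -6*14)=292; twice the area = |3033| = 3033; area = 3033/2; answer 3033/2
Part II: S1 = 3033/2; threaded value p + q = 3035; d = 7386; 7386 = 2 * 3 * 1231; sigma = (1 + 2) * (1 + 3) * (1 + 1231) = 3 * 4 * 1232 = 14784; answer 14784

14784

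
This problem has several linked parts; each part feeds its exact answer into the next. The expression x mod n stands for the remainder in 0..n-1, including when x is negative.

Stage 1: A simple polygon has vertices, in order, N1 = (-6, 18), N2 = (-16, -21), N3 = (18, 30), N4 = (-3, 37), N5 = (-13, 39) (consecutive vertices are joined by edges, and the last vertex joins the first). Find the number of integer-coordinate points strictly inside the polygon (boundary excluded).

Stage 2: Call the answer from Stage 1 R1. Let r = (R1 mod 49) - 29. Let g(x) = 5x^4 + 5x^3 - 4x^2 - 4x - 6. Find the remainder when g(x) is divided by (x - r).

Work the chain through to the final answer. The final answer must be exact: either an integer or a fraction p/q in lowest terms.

235404

Stage 1: cross terms: (-6*-21 - -16*18)=414, (-16*30 - 18*-21)=-102, (18*37 - -3*30)=756, (-3*39 - -13*37)=364, (-13*18 - -6*39)=0; twice the area = |1432| = 1432; area = 716; boundary points = 1 + 17 + 7 + 2 + 7 = 34; strictly interior points = area - boundary/2 + 1 = 700; answer 700
Stage 2: R1 = 700; r = -15; remainder = value at the root: 5*(-15)^4 + 5*(-15)^3 - 4*(-15)^2 - 4*(-15)^1 - 6 = (253125) + (-16875) + (-900) + (60) + (-6) = 235404; answer 235404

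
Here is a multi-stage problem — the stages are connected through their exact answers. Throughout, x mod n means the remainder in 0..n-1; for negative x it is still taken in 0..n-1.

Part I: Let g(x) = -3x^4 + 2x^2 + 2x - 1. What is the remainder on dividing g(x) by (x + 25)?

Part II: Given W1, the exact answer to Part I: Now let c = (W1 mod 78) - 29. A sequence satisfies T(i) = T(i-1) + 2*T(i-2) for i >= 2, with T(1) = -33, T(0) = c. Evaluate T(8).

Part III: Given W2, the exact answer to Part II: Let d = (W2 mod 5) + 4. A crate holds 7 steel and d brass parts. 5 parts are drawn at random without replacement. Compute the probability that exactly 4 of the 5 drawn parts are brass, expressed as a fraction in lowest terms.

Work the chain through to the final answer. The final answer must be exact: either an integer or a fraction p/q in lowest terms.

Part I: remainder = value at the root: -3*(-25)^4 + 2*(-25)^2 + 2*(-25)^1 - 1 = (-1171875) + (1250) + (-50) + (-1) = -1170676; answer -1170676
Part II: W1 = -1170676; c = -3; T(2) = 1*(-33) + 2*(-3) = -39; iterating: T(2)=-39, T(3)=-105, T(4)=-183, T(5)=-393, T(6)=-759, T(7)=-1545, T(8)=-3063; answer -3063
Part III: W2 = -3063; d = 6; total draws C(13,5) = 1287; favorable C(6,4)*C(7,1) = 105; P = 35/429; answer 35/429

35/429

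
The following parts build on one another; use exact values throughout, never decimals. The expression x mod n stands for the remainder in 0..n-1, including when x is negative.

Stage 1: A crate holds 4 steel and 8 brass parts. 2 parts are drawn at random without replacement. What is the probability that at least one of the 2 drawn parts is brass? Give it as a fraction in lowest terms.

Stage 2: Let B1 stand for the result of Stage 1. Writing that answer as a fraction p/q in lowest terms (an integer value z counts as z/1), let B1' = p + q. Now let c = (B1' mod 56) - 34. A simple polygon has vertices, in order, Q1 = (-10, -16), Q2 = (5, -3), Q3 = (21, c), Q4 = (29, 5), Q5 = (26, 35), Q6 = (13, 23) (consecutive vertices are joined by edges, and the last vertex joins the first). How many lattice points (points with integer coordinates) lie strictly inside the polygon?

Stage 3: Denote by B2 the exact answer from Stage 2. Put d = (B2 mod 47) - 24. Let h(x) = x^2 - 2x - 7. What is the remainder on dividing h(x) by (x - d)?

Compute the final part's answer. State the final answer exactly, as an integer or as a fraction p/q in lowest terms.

Stage 1: total draws C(12,2) = 66; complement C(4,2) = 6; favorable 66 - 6 = 60; P = 10/11; answer 10/11
Stage 2: B1 = 10/11; threaded value p + q = 21; c = -13; cross terms: (-10*-3 - 5*-16)=110, (5*-13 - 21*-3)=-2, (21*5 - 29*-13)=482, (29*35 - 26*5)=885, (26*23 - 13*35)=143, (13*-16 - -10*23)=22; twice the area = |1640| = 1640; area = 820; boundary points = 1 + 2 + 2 + 3 + 1 + 1 = 10; strictly interior points = area - boundary/2 + 1 = 816; answer 816
Stage 3: B2 = 816; d = -7; remainder = value at the root: 1*(-7)^2 - 2*(-7)^1 - 7 = (49) + (14) + (-7) = 56; answer 56

56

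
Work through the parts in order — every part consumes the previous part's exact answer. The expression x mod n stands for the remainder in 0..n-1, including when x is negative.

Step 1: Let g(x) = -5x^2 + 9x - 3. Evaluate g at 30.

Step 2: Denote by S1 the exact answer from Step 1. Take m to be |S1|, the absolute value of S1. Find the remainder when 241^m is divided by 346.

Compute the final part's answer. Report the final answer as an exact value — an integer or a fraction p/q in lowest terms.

Step 1: -5*(30)^2 + 9*(30)^1 - 3 = (-4500) + (270) + (-3) = -4233; answer -4233
Step 2: S1 = -4233; m = 4233; squarings mod 346: 241^1=241, 241^2=299, 241^4=133, 241^8=43, 241^16=119, 241^32=321, 241^64=279, 241^128=337, 241^256=81, 241^512=333, 241^1024=169, 241^2048=189, 241^4096=83; 241^4233 = 241^1 * 241^8 * 241^128 * 241^4096 = 243 (mod 346); answer 243

243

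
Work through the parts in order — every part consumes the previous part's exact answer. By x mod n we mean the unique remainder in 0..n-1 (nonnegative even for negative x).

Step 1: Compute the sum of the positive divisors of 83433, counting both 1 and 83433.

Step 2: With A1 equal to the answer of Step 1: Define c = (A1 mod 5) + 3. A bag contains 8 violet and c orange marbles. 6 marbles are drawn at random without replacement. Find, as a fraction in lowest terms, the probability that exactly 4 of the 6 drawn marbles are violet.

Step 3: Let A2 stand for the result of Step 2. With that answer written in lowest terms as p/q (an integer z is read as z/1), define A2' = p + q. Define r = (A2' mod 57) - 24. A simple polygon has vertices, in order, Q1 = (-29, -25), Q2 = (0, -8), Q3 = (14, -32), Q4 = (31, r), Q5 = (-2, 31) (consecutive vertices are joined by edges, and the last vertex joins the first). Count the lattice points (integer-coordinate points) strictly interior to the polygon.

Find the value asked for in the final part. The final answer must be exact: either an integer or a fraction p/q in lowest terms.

1556

Step 1: 83433 = 3 * 7 * 29 * 137; sigma = (1 + 3) * (1 + 7) * (1 + 29) * (1 + 137) = 4 * 8 * 30 * 138 = 132480; answer 132480
Step 2: A1 = 132480; c = 3; total draws C(11,6) = 462; favorable C(8,4)*C(3,2) = 210; P = 5/11; answer 5/11
Step 3: A2 = 5/11; threaded value p + q = 16; r = -8; cross terms: (-29*-8 - 0*-25)=232, (0*-32 - 14*-8)=112, (14*-8 - 31*-32)=880, (31*31 - -2*-8)=945, (-2*-25 - -29*31)=949; twice the area = |3118| = 3118; area = 1559; boundary points = 1 + 2 + 1 + 3 + 1 = 8; strictly interior points = area - boundary/2 + 1 = 1556; answer 1556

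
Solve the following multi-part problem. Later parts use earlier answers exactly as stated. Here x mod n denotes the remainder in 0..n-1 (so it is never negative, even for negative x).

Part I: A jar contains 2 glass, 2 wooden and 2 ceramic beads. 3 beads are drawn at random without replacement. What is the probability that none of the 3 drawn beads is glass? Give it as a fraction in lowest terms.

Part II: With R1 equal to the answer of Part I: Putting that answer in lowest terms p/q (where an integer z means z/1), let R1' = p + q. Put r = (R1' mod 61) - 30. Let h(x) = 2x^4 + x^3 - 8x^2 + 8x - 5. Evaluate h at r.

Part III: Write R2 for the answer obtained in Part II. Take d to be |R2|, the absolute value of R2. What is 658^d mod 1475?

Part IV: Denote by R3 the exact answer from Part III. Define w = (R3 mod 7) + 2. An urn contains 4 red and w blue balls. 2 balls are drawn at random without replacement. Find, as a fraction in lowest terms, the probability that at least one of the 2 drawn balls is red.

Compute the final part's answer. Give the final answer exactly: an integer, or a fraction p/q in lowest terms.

11/14

Part I: total draws C(6,3) = 20; favorable C(4,3) = 4; P = 1/5; answer 1/5
Part II: R1 = 1/5; threaded value p + q = 6; r = -24; 2*(-24)^4 + 1*(-24)^3 - 8*(-24)^2 + 8*(-24)^1 - 5 = (663552) + (-13824) + (-4608) + (-192) + (-5) = 644923; answer 644923
Part III: R2 = 644923; d = 644923; squarings mod 1475: 658^1=658, 658^2=789, 658^4=71, 658^8=616, 658^16=381, 658^32=611, 658^64=146, 658^128=666, 658^256=1056, 658^512=36, 658^1024=1296, 658^2048=1066, 658^4096=606, 658^8192=1436, 658^16384=46, 658^32768=641, 658^65536=831, 658^131072=261, 658^262144=271, 658^524288=1166; 658^644923 = 658^1 * 658^2 * 658^8 * 658^16 * 658^32 * 658^256 * 658^512 * 658^1024 * 658^4096 * 658^16384 * 658^32768 * 658^65536 * 658^524288 = 1087 (mod 1475); answer 1087
Part IV: R3 = 1087; w = 4; total draws C(8,2) = 28; complement C(4,2) = 6; favorable 28 - 6 = 22; P = 11/14; answer 11/14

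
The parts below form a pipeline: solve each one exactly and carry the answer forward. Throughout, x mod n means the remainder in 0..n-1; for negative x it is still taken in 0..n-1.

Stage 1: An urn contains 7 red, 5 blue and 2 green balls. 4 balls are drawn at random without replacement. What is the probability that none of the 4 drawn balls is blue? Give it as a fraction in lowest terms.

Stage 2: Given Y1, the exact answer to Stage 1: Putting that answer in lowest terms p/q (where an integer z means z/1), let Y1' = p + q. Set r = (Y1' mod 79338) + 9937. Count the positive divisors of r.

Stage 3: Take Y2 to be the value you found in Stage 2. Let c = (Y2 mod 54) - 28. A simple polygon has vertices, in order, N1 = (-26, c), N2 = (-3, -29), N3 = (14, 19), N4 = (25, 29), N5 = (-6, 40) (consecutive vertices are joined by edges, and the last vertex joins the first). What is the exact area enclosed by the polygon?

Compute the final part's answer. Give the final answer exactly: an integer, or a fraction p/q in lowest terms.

Stage 1: total draws C(14,4) = 1001; favorable C(9,4) = 126; P = 18/143; answer 18/143
Stage 2: Y1 = 18/143; threaded value p + q = 161; r = 10098; 10098 = 2 * 3^3 * 11 * 17; number of divisors = (1+1) * (3+1) * (1+1) * (1+1) = 32; answer 32
Stage 3: Y2 = 32; c = 4; cross terms: (-26*-29 - -3*4)=766, (-3*19 - 14*-29)=349, (14*29 - 25*19)=-69, (25*40 - -6*29)=1174, (-6*4 - -26*40)=1016; twice the area = |3236| = 3236; area = 1618; answer 1618

1618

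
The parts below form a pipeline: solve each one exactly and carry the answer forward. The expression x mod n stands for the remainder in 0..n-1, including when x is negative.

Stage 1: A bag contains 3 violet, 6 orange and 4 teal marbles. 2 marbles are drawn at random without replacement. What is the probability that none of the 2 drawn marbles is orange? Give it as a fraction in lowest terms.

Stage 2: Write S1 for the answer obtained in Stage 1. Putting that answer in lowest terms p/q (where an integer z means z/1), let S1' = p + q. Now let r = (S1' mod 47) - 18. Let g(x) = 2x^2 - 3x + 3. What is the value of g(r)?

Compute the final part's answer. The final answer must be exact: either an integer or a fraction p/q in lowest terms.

408

Stage 1: total draws C(13,2) = 78; favorable C(7,2) = 21; P = 7/26; answer 7/26
Stage 2: S1 = 7/26; threaded value p + q = 33; r = 15; 2*(15)^2 - 3*(15)^1 + 3 = (450) + (-45) + (3) = 408; answer 408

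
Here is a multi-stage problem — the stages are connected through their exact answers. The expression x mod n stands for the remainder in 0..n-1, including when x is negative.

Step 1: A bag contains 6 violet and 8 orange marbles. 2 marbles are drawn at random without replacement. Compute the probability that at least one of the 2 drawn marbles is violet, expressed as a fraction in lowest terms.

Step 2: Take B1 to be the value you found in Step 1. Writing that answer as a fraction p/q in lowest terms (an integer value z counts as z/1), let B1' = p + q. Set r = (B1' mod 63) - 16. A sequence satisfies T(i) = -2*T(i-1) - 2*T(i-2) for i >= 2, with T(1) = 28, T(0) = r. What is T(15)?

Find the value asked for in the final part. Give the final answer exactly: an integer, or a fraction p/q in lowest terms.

-5120

Step 1: total draws C(14,2) = 91; complement C(8,2) = 28; favorable 91 - 28 = 63; P = 9/13; answer 9/13
Step 2: B1 = 9/13; threaded value p + q = 22; r = 6; T(2) = -2*(28) - 2*(6) = -68; iterating: T(2)=-68, T(3)=80, T(4)=-24, T(5)=-112, T(6)=272, T(7)=-320, T(8)=96, T(9)=448, T(10)=-1088, T(11)=1280, T(12)=-384, T(13)=-1792, T(14)=4352, T(15)=-5120; answer -5120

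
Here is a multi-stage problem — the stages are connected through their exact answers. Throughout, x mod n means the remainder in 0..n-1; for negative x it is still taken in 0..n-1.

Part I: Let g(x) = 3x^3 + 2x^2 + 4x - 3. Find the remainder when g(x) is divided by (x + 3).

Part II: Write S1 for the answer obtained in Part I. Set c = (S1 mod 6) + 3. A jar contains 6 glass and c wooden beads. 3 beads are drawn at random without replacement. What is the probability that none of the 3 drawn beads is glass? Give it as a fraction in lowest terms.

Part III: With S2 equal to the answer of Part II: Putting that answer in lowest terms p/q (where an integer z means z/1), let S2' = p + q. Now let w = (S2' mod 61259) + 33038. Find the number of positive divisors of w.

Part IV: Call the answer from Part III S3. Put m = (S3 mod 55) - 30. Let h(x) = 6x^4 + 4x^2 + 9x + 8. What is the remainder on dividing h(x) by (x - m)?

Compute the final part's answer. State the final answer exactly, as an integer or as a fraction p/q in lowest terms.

1407282

Part I: remainder = value at the root: 3*(-3)^3 + 2*(-3)^2 + 4*(-3)^1 - 3 = (-81) + (18) + (-12) + (-3) = -78; answer -78
Part II: S1 = -78; c = 3; total draws C(9,3) = 84; favorable C(3,3) = 1; P = 1/84; answer 1/84
Part III: S2 = 1/84; threaded value p + q = 85; w = 33123; 33123 = 3 * 61 * 181; number of divisors = (1+1) * (1+1) * (1+1) = 8; answer 8
Part IV: S3 = 8; m = -22; remainder = value at the root: 6*(-22)^4 + 4*(-22)^2 + 9*(-22)^1 + 8 = (1405536) + (1936) + (-198) + (8) = 1407282; answer 1407282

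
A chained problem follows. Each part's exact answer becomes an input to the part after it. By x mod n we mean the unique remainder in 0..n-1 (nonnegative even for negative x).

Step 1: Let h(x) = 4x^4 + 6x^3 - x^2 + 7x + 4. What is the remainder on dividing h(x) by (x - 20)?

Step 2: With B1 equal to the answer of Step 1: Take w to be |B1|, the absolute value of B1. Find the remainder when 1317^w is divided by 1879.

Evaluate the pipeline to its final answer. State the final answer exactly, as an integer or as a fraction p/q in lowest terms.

Step 1: remainder = value at the root: 4*(20)^4 + 6*(20)^3 - 1*(20)^2 + 7*(20)^1 + 4 = (640000) + (48000) + (-400) + (140) + (4) = 687744; answer 687744
Step 2: B1 = 687744; w = 687744; squarings mod 1879: 1317^1=1317, 1317^2=172, 1317^4=1399, 1317^8=1162, 1317^16=1122, 1317^32=1833, 1317^64=237, 1317^128=1678, 1317^256=942, 1317^512=476, 1317^1024=1096, 1317^2048=535, 1317^4096=617, 1317^8192=1131, 1317^16384=1441, 1317^32768=186, 1317^65536=774, 1317^131072=1554, 1317^262144=401, 1317^524288=1086; 1317^687744 = 1317^128 * 1317^512 * 1317^1024 * 1317^2048 * 1317^4096 * 1317^8192 * 1317^16384 * 1317^131072 * 1317^524288 = 881 (mod 1879); answer 881

881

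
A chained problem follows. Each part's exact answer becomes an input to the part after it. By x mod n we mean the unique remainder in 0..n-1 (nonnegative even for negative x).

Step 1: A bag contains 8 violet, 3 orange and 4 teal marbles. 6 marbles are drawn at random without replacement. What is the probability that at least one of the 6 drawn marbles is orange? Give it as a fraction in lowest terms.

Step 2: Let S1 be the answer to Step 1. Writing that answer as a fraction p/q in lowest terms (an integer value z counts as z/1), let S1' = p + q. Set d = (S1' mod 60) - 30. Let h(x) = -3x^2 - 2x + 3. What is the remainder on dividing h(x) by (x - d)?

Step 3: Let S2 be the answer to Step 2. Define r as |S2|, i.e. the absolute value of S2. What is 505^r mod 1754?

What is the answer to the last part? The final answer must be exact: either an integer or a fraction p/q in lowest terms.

Step 1: total draws C(15,6) = 5005; complement C(12,6) = 924; favorable 5005 - 924 = 4081; P = 53/65; answer 53/65
Step 2: S1 = 53/65; threaded value p + q = 118; d = 28; remainder = value at the root: -3*(28)^2 - 2*(28)^1 + 3 = (-2352) + (-56) + (3) = -2405; answer -2405
Step 3: S2 = -2405; r = 2405; squarings mod 1754: 505^1=505, 505^2=695, 505^4=675, 505^8=1339, 505^16=333, 505^32=387, 505^64=679, 505^128=1493, 505^256=1469, 505^512=541, 505^1024=1517, 505^2048=41; 505^2405 = 505^1 * 505^4 * 505^32 * 505^64 * 505^256 * 505^2048 = 699 (mod 1754); answer 699

699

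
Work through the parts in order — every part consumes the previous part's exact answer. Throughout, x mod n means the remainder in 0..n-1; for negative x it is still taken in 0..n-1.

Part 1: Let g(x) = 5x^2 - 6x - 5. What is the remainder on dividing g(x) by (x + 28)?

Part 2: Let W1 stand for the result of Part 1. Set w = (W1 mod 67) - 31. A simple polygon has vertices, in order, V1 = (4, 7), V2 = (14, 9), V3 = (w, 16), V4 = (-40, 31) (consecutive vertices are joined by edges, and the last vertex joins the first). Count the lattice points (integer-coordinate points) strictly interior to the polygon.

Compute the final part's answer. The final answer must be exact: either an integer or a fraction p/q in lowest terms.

547

Part 1: remainder = value at the root: 5*(-28)^2 - 6*(-28)^1 - 5 = (3920) + (168) + (-5) = 4083; answer 4083
Part 2: W1 = 4083; w = 32; cross terms: (4*9 - 14*7)=-62, (14*16 - 32*9)=-64, (32*31 - -40*16)=1632, (-40*7 - 4*31)=-404; twice the area = |1102| = 1102; area = 551; boundary points = 2 + 1 + 3 + 4 = 10; strictly interior points = area - boundary/2 + 1 = 547; answer 547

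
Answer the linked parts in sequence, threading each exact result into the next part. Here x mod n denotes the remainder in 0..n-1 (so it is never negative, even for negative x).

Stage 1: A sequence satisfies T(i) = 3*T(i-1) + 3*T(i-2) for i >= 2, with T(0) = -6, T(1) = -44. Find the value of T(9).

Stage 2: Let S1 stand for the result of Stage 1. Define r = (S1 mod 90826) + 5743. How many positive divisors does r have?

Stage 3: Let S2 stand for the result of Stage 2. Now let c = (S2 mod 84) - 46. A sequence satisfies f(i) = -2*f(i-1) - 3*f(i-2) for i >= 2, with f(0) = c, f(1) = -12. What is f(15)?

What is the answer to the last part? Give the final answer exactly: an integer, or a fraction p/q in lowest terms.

-172416

Stage 1: T(2) = 3*(-44) + 3*(-6) = -150; iterating: T(2)=-150, T(3)=-582, T(4)=-2196, T(5)=-8334, T(6)=-31590, T(7)=-119772, T(8)=-454086, T(9)=-1721574; answer -1721574
Stage 2: S1 = -1721574; r = 9863; 9863 = 7 * 1409; number of divisors = (1+1) * (1+1) = 4; answer 4
Stage 3: S2 = 4; c = -42; f(2) = -2*(-12) - 3*(-42) = 150; iterating: f(2)=150, f(3)=-264, f(4)=78, f(5)=636, f(6)=-1506, f(7)=1104, f(8)=2310, f(9)=-7932, f(10)=8934, f(11)=5928, f(12)=-38658, f(13)=59532, f(14)=-3090, f(15)=-172416; answer -172416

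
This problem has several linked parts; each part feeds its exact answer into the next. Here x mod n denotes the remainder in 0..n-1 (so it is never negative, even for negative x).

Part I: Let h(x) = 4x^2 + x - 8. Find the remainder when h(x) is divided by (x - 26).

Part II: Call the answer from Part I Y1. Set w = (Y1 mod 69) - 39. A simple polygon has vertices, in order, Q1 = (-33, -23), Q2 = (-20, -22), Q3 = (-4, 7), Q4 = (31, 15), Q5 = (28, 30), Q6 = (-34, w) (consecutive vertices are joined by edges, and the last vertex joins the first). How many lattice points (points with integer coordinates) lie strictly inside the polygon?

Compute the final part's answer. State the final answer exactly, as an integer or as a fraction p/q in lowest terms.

Part I: remainder = value at the root: 4*(26)^2 + 1*(26)^1 - 8 = (2704) + (26) + (-8) = 2722; answer 2722
Part II: Y1 = 2722; w = -8; cross terms: (-33*-22 - -20*-23)=266, (-20*7 - -4*-22)=-228, (-4*15 - 31*7)=-277, (31*30 - 28*15)=510, (28*-8 - -34*30)=796, (-34*-23 - -33*-8)=518; twice the area = |1585| = 1585; area = 1585/2; boundary points = 1 + 1 + 1 + 3 + 2 + 1 = 9; strictly interior points = area - boundary/2 + 1 = 789; answer 789

789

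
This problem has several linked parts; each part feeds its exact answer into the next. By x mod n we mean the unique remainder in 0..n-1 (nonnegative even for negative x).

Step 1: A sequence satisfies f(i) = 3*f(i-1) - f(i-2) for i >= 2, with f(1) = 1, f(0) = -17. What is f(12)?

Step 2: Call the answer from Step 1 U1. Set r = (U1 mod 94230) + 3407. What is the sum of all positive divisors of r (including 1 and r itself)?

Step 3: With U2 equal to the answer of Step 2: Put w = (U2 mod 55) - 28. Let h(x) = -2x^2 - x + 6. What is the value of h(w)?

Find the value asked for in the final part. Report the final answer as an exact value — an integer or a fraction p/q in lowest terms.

-1029

Step 1: f(2) = 3*(1) - 1*(-17) = 20; iterating: f(2)=20, f(3)=59, f(4)=157, f(5)=412, f(6)=1079, f(7)=2825, f(8)=7396, f(9)=19363, f(10)=50693, f(11)=132716, f(12)=347455; answer 347455
Step 2: U1 = 347455; r = 68172; 68172 = 2^2 * 3 * 13 * 19 * 23; sigma = (1 + 2 + 4) * (1 + 3) * (1 + 13) * (1 + 19) * (1 + 23) = 7 * 4 * 14 * 20 * 24 = 188160; answer 188160
Step 3: U2 = 188160; w = -23; -2*(-23)^2 - 1*(-23)^1 + 6 = (-1058) + (23) + (6) = -1029; answer -1029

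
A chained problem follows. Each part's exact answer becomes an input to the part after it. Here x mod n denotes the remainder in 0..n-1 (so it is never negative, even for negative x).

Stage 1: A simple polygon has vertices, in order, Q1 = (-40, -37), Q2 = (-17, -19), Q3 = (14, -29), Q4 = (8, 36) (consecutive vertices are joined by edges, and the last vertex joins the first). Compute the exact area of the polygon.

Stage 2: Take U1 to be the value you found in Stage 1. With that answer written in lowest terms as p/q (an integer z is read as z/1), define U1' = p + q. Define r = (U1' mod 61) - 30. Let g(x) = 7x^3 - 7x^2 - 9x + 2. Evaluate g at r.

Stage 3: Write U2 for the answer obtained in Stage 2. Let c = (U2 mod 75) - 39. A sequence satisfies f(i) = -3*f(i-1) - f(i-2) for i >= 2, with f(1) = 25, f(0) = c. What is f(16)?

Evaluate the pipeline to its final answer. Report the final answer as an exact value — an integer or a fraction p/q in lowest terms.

Stage 1: cross terms: (-40*-19 - -17*-37)=131, (-17*-29 - 14*-19)=759, (14*36 - 8*-29)=736, (8*-37 - -40*36)=1144; twice the area = |2770| = 2770; area = 1385; answer 1385
Stage 2: U1 = 1385; threaded value p + q = 1386; r = 14; 7*(14)^3 - 7*(14)^2 - 9*(14)^1 + 2 = (19208) + (-1372) + (-126) + (2) = 17712; answer 17712
Stage 3: U2 = 17712; c = -27; f(2) = -3*(25) - 1*(-27) = -48; iterating: f(2)=-48, f(3)=119, f(4)=-309, f(5)=808, f(6)=-2115, f(7)=5537, f(8)=-14496, f(9)=37951, f(10)=-99357, f(11)=260120, f(12)=-681003, f(13)=1782889, f(14)=-4667664, f(15)=12220103, f(16)=-31992645; answer -31992645

-31992645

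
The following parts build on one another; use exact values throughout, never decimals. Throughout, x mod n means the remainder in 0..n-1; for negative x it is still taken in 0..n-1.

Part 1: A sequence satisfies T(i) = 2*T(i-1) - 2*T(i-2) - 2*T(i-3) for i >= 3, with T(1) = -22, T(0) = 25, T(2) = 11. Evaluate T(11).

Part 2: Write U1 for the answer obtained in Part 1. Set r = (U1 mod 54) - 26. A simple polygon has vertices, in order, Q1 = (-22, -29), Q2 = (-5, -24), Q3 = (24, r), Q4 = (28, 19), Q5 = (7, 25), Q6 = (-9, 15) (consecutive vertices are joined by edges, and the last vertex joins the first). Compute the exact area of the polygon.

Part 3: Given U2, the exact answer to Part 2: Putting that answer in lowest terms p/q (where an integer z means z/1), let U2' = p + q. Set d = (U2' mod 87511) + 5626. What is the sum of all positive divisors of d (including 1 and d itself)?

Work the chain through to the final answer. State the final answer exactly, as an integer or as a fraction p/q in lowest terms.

9954

Part 1: T(3) = 2*(11) - 2*(-22) - 2*(25) = 16; iterating: T(3)=16, T(4)=54, T(5)=54, T(6)=-32, T(7)=-280, T(8)=-604, T(9)=-584, T(10)=600, T(11)=3576; answer 3576
Part 2: U1 = 3576; r = -14; cross terms: (-22*-24 - -5*-29)=383, (-5*-14 - 24*-24)=646, (24*19 - 28*-14)=848, (28*25 - 7*19)=567, (7*15 - -9*25)=330, (-9*-29 - -22*15)=591; twice the area = |3365| = 3365; area = 3365/2; answer 3365/2
Part 3: U2 = 3365/2; threaded value p + q = 3367; d = 8993; 8993 = 17 * 23^2; sigma = (1 + 17) * (1 + 23 + 529) = 18 * 553 = 9954; answer 9954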